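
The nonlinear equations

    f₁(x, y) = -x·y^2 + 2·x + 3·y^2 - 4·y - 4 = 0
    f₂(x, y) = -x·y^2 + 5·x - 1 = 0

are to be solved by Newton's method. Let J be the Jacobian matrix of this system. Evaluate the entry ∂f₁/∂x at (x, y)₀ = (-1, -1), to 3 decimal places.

∂f₁/∂x = -y^2 + 2.
At (-1, -1) this is 1.000.

1.000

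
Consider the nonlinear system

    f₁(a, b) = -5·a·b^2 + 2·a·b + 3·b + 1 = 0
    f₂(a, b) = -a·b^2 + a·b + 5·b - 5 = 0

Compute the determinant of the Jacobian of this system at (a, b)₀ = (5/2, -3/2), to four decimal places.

-43.1250

J = [[-5·b^2 + 2·b, -10·a·b + 2·a + 3], [-b^2 + b, -2·a·b + a + 5]].
At the point, J = [[-14.2500, 45.5000], [-3.7500, 15.0000]].
det J = -43.1250.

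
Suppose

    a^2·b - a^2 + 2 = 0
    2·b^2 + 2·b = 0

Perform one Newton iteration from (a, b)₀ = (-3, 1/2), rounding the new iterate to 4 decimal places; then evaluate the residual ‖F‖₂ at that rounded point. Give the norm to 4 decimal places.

At (-3, 1/2): F = (-2.5000, 1.5000).
Jacobian J = [[2·a·b - 2·a, a^2], [0, 4·b + 2]].
At the point, J = [[3.0000, 9.0000], [0.0000, 4.0000]] (det J = 12.0000).
Solving J·Δ = −F gives Δ = (1.9583, -0.3750).
Then the next iterate is (a, b)₁ = (-1.0417, 0.1250).
Re-evaluating at (-1.0417, 0.1250): F = (1.050503, 0.281250), so ‖F‖₂ = 1.0875.

1.0875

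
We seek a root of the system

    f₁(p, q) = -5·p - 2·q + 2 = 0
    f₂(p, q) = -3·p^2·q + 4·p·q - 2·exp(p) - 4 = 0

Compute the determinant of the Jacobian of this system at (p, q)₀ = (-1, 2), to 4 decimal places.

73.5285

J = [[-5, -2], [-6·p·q + 4·q - 2·exp(p), -3·p^2 + 4·p]].
At the point, J = [[-5.0000, -2.0000], [19.264241, -7.0000]].
det J = 73.5285.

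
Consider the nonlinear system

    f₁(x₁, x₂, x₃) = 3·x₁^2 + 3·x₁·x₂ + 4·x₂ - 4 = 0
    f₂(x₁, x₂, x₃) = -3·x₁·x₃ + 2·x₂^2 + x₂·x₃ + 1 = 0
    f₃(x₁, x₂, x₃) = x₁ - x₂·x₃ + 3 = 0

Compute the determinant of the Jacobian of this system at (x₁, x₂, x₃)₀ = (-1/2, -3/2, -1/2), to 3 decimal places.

67.500

J = [[6·x₁ + 3·x₂, 3·x₁ + 4, 0], [-3·x₃, 4·x₂ + x₃, -3·x₁ + x₂], [1, -x₃, -x₂]].
At the point, J = [[-7.500, 2.500, 0.000], [1.500, -6.500, 0.000], [1.000, 0.500, 1.500]].
det J = 67.500.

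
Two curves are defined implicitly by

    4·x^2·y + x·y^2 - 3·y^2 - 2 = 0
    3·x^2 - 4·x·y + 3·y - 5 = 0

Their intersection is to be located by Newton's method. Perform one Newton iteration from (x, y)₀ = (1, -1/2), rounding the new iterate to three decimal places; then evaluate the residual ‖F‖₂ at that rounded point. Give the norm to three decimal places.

1.101

At (1, -1/2): F = (-4.500, -1.500).
Jacobian J = [[8·x·y + y^2, 4·x^2 + 2·x·y - 6·y], [6·x - 4·y, -4·x + 3]].
At the point, J = [[-3.750, 6.000], [8.000, -1.000]] (det J = -44.250).
Solving J·Δ = −F gives Δ = (0.305, 0.941).
Then the next iterate is (x, y)₁ = (1.305, 0.441).
Re-evaluating at (1.305, 0.441): F = (0.67449, -0.86995), so ‖F‖₂ = 1.101.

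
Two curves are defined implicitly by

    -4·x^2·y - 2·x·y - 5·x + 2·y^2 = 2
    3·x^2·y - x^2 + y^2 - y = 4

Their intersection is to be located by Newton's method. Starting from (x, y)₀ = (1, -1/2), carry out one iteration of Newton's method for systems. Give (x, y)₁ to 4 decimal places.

At (1, -1/2): F = (-3.5000, -5.7500).
Jacobian J = [[-8·x·y - 2·y - 5, -4·x^2 - 2·x + 4·y], [6·x·y - 2·x, 3·x^2 + 2·y - 1]].
At the point, J = [[0.0000, -8.0000], [-5.0000, 1.0000]] (det J = -40.0000).
Solving J·Δ = −F gives Δ = (-1.2375, -0.4375).
Then the next iterate is (x, y)₁ = (-0.2375, -0.9375).

(-0.2375, -0.9375)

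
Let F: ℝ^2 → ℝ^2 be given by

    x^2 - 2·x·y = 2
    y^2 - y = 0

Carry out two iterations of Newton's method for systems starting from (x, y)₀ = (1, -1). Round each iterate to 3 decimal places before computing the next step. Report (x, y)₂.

(1.324, -0.067)

At (1, -1): F = (1.000, 2.000).
Jacobian J = [[2·x - 2·y, -2·x], [0, 2·y - 1]].
At the point, J = [[4.000, -2.000], [0.000, -3.000]] (det J = -12.000).
Solving J·Δ = −F gives Δ = (0.083, 0.667).
Then the next iterate is (x, y)₁ = (1.083, -0.333).
Round to (1.083, -0.333) and repeat: F = (-0.10583, 0.44389), J = [[2.832, -2.166], [0.000, -1.666]].
Δ = (0.241, 0.266), so (x, y)₂ = (1.324, -0.067).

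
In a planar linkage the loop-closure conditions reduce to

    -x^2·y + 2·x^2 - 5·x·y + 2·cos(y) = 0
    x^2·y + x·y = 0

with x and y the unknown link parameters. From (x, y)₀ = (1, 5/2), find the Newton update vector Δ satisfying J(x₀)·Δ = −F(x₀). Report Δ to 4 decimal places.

(-0.2513, -1.5575)

At (1, 5/2): F = (-14.602287, 5.0000).
Jacobian J = [[-2·x·y + 4·x - 5·y, -x^2 - 5·x - 2·sin(y)], [2·x·y + y, x^2 + x]].
At the point, J = [[-13.5000, -7.196944], [7.5000, 2.0000]] (det J = 26.977082).
Solving J·Δ = −F gives Δ = (-0.2513, -1.5575).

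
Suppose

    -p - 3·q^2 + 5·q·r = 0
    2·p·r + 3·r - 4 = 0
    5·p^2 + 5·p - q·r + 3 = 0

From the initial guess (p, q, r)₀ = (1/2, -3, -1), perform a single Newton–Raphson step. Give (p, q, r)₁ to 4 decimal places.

At (1/2, -3, -1): F = (-12.5000, -8.0000, 3.7500).
Jacobian J = [[-1, -6·q + 5·r, 5·q], [2·r, 0, 2·p + 3], [10·p + 5, -r, -q]].
At the point, J = [[-1.0000, 13.0000, -15.0000], [-2.0000, 0.0000, 4.0000], [10.0000, 1.0000, 3.0000]] (det J = 632.0000).
Solving J·Δ = −F gives Δ = (-1.0712, 2.5688, 1.4644).
Then the next iterate is (p, q, r)₁ = (-0.5712, -0.4312, 0.4644).

(-0.5712, -0.4312, 0.4644)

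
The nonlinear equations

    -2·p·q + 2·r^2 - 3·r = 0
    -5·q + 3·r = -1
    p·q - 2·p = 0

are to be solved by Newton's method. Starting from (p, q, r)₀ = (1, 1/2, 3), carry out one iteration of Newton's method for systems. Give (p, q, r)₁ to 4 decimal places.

At (1, 1/2, 3): F = (8.0000, 7.5000, -1.5000).
Jacobian J = [[-2·q, -2·p, 4·r - 3], [0, -5, 3], [q - 2, p, 0]].
At the point, J = [[-1.0000, -2.0000, 9.0000], [0.0000, -5.0000, 3.0000], [-1.5000, 1.0000, 0.0000]] (det J = -55.5000).
Solving J·Δ = −F gives Δ = (-0.2703, 1.0946, -0.6757).
Then the next iterate is (p, q, r)₁ = (0.7297, 1.5946, 2.3243).

(0.7297, 1.5946, 2.3243)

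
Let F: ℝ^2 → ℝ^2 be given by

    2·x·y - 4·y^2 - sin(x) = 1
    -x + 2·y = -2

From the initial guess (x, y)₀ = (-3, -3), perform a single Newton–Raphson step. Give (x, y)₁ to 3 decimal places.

(-0.529, -1.265)

At (-3, -3): F = (-18.85888, -1.000).
Jacobian J = [[2·y - cos(x), 2·x - 8·y], [-1, 2]].
At the point, J = [[-5.01001, 18.000], [-1.000, 2.000]] (det J = 7.97998).
Solving J·Δ = −F gives Δ = (2.471, 1.735).
Then the next iterate is (x, y)₁ = (-0.529, -1.265).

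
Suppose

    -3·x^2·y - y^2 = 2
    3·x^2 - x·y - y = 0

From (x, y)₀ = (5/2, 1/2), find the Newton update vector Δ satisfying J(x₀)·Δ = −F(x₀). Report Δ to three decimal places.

At (5/2, 1/2): F = (-11.625, 17.000).
Jacobian J = [[-6·x·y, -3·x^2 - 2·y], [6·x - y, -x - 1]].
At the point, J = [[-7.500, -19.750], [14.500, -3.500]] (det J = 312.625).
Solving J·Δ = −F gives Δ = (-1.204, -0.131).

(-1.204, -0.131)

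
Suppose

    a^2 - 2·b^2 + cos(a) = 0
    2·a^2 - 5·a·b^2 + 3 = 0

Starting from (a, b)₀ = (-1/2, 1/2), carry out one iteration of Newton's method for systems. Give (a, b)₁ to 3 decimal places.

(0.759, 0.486)

At (-1/2, 1/2): F = (0.62758, 4.125).
Jacobian J = [[2·a - sin(a), -4·b], [4·a - 5·b^2, -10·a·b]].
At the point, J = [[-0.52057, -2.000], [-3.250, 2.500]] (det J = -7.80144).
Solving J·Δ = −F gives Δ = (1.259, -0.014).
Then the next iterate is (a, b)₁ = (0.759, 0.486).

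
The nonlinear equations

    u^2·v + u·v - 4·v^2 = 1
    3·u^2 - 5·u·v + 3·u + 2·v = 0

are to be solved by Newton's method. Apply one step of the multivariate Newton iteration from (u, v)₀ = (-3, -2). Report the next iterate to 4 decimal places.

At (-3, -2): F = (-29.0000, -16.0000).
Jacobian J = [[2·u·v + v, u^2 + u - 8·v], [6·u - 5·v + 3, -5·u + 2]].
At the point, J = [[10.0000, 22.0000], [-5.0000, 17.0000]] (det J = 280.0000).
Solving J·Δ = −F gives Δ = (0.5036, 1.0893).
Then the next iterate is (u, v)₁ = (-2.4964, -0.9107).

(-2.4964, -0.9107)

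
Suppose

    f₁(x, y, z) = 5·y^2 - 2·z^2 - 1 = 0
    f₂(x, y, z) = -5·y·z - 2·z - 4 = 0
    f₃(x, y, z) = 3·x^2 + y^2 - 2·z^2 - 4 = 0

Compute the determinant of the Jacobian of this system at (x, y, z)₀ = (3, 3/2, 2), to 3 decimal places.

-4005.000

J = [[0, 10·y, -4·z], [0, -5·z, -5·y - 2], [6·x, 2·y, -4·z]].
At the point, J = [[0.000, 15.000, -8.000], [0.000, -10.000, -9.500], [18.000, 3.000, -8.000]].
det J = -4005.000.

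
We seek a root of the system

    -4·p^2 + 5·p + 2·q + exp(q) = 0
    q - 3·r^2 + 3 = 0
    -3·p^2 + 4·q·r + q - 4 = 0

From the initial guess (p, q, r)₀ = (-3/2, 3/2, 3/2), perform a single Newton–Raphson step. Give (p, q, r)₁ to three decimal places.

At (-3/2, 3/2, 3/2): F = (-9.01831, -2.250, -0.250).
Jacobian J = [[-8·p + 5, exp(q) + 2, 0], [0, 1, -6·r], [-6·p, 4·r + 1, 4·q]].
At the point, J = [[17.000, 6.48169, 0.000], [0.000, 1.000, -9.000], [9.000, 7.000, 6.000]] (det J = 647.98319).
Solving J·Δ = −F gives Δ = (0.803, -0.714, -0.329).
Then the next iterate is (p, q, r)₁ = (-0.697, 0.786, 1.171).

(-0.697, 0.786, 1.171)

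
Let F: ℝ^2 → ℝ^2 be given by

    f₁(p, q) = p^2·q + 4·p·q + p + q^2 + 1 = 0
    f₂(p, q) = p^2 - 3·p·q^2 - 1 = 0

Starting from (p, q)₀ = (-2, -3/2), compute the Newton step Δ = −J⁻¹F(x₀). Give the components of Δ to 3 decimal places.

(-0.161, 1.013)

At (-2, -3/2): F = (7.250, 16.500).
Jacobian J = [[2·p·q + 4·q + 1, p^2 + 4·p + 2·q], [2·p - 3·q^2, -6·p·q]].
At the point, J = [[1.000, -7.000], [-10.750, -18.000]] (det J = -93.250).
Solving J·Δ = −F gives Δ = (-0.161, 1.013).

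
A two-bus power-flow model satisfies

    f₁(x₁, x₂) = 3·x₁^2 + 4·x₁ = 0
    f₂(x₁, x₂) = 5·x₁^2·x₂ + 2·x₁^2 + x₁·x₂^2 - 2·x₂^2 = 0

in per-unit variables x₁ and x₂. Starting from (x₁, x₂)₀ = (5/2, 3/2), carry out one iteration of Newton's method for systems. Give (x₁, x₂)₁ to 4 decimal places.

(0.9868, 1.9513)

At (5/2, 3/2): F = (28.7500, 60.5000).
Jacobian J = [[6·x₁ + 4, 0], [10·x₁·x₂ + 4·x₁ + x₂^2, 5·x₁^2 + 2·x₁·x₂ - 4·x₂]].
At the point, J = [[19.0000, 0.0000], [49.7500, 32.7500]] (det J = 622.2500).
Solving J·Δ = −F gives Δ = (-1.5132, 0.4513).
Then the next iterate is (x₁, x₂)₁ = (0.9868, 1.9513).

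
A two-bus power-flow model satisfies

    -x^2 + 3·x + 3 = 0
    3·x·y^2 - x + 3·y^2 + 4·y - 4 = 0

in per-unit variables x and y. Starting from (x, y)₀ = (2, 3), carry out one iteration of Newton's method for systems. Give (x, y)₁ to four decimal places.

At (2, 3): F = (5.0000, 87.0000).
Jacobian J = [[-2·x + 3, 0], [3·y^2 - 1, 6·x·y + 6·y + 4]].
At the point, J = [[-1.0000, 0.0000], [26.0000, 58.0000]] (det J = -58.0000).
Solving J·Δ = −F gives Δ = (5.0000, -3.7414).
Then the next iterate is (x, y)₁ = (7.0000, -0.7414).

(7.0000, -0.7414)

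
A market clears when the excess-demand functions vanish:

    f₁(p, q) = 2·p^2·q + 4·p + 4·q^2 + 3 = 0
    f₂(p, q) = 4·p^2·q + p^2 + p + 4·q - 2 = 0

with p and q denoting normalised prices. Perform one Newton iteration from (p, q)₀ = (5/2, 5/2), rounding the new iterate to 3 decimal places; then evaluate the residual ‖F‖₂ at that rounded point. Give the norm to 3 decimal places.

At (5/2, 5/2): F = (69.250, 79.250).
Jacobian J = [[4·p·q + 4, 2·p^2 + 8·q], [8·p·q + 2·p + 1, 4·p^2 + 4]].
At the point, J = [[29.000, 32.500], [56.000, 29.000]] (det J = -979.000).
Solving J·Δ = −F gives Δ = (-0.580, -1.614).
Then the next iterate is (p, q)₁ = (1.920, 0.886).
Re-evaluating at (1.920, 0.886): F = (20.35228, 20.21500), so ‖F‖₂ = 28.686.

28.686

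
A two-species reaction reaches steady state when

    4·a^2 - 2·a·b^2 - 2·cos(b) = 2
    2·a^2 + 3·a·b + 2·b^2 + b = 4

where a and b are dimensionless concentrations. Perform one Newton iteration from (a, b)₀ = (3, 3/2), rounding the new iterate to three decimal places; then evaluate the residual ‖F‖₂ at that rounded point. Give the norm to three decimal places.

8.196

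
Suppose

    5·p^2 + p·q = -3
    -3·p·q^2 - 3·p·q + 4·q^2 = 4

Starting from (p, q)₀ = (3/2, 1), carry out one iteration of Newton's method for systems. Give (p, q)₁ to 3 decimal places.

At (3/2, 1): F = (15.750, -9.000).
Jacobian J = [[10·p + q, p], [-3·q^2 - 3·q, -6·p·q - 3·p + 8·q]].
At the point, J = [[16.000, 1.500], [-6.000, -5.500]] (det J = -79.000).
Solving J·Δ = −F gives Δ = (-0.926, -0.627).
Then the next iterate is (p, q)₁ = (0.574, 0.373).

(0.574, 0.373)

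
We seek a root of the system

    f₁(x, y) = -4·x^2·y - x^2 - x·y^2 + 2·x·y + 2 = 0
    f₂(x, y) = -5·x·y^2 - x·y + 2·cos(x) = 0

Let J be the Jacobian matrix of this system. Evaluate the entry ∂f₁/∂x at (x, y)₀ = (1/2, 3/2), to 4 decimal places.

-6.2500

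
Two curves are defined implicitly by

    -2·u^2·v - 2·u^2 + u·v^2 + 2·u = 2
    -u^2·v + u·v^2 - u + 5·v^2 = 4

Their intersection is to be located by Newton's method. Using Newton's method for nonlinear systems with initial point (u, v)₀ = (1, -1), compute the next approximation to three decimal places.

At (1, -1): F = (1.000, 2.000).
Jacobian J = [[-4·u·v - 4·u + v^2 + 2, -2·u^2 + 2·u·v], [-2·u·v + v^2 - 1, -u^2 + 2·u·v + 10·v]].
At the point, J = [[3.000, -4.000], [2.000, -13.000]] (det J = -31.000).
Solving J·Δ = −F gives Δ = (-0.161, 0.129).
Then the next iterate is (u, v)₁ = (0.839, -0.871).

(0.839, -0.871)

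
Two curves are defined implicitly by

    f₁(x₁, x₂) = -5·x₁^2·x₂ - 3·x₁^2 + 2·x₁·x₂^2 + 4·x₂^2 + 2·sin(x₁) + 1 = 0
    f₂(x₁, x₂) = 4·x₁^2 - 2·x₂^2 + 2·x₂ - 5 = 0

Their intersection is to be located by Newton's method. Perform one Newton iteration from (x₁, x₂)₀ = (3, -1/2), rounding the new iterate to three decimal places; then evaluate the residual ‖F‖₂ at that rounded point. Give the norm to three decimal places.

6.315

At (3, -1/2): F = (-0.71776, 29.500).
Jacobian J = [[-10·x₁·x₂ - 6·x₁ + 2·x₂^2 + 2·cos(x₁), -5·x₁^2 + 4·x₁·x₂ + 8·x₂], [8·x₁, -4·x₂ + 2]].
At the point, J = [[-4.47998, -55.000], [24.000, 4.000]] (det J = 1302.08006).
Solving J·Δ = −F gives Δ = (-1.244, 0.088).
Then the next iterate is (x₁, x₂)₁ = (1.756, -0.412).
Re-evaluating at (1.756, -0.412): F = (1.34239, 6.17066), so ‖F‖₂ = 6.315.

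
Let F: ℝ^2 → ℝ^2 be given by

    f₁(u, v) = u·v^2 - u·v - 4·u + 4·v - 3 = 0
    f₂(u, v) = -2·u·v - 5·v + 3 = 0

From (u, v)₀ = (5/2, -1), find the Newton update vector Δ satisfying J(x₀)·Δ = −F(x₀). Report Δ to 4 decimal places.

(-6.1296, 0.0741)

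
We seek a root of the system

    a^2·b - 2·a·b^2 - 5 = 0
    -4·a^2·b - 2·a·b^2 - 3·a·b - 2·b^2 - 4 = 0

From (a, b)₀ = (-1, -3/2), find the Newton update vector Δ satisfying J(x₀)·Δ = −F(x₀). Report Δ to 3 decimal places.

(-0.179, -0.346)

At (-1, -3/2): F = (-2.000, -2.500).
Jacobian J = [[2·a·b - 2·b^2, a^2 - 4·a·b], [-8·a·b - 2·b^2 - 3·b, -4·a^2 - 4·a·b - 3·a - 4·b]].
At the point, J = [[-1.500, -5.000], [-12.000, -1.000]] (det J = -58.500).
Solving J·Δ = −F gives Δ = (-0.179, -0.346).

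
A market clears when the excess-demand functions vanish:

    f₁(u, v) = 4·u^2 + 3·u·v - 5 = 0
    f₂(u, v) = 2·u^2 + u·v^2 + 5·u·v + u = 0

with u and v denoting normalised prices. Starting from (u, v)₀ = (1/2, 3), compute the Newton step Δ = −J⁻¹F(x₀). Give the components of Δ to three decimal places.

(0.540, -5.016)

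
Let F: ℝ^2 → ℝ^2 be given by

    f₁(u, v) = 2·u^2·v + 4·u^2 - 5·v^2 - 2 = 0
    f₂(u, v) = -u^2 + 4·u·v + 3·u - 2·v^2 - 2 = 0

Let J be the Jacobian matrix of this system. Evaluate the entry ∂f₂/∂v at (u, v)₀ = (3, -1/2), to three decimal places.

14.000

∂f₂/∂v = 4·u - 4·v.
At (3, -1/2) this is 14.000.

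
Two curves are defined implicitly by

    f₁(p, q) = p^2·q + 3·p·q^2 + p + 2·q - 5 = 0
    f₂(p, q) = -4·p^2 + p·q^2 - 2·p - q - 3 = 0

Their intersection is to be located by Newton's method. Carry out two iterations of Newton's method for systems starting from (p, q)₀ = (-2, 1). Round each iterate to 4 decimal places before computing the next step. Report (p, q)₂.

At (-2, 1): F = (-7.0000, -18.0000).
Jacobian J = [[2·p·q + 3·q^2 + 1, p^2 + 6·p·q + 2], [-8·p + q^2 - 2, 2·p·q - 1]].
At the point, J = [[0.0000, -6.0000], [15.0000, -5.0000]] (det J = 90.0000).
Solving J·Δ = −F gives Δ = (0.8111, -1.1667).
Then the next iterate is (p, q)₁ = (-1.1889, -0.1667).
Round to (-1.1889, -0.1667) and repeat: F = (-6.857042, -6.142471), J = [[1.479746, 4.602621], [7.538989, -0.603621]].
Δ = (0.9106, 1.1971), so (p, q)₂ = (-0.2783, 1.0304).

(-0.2783, 1.0304)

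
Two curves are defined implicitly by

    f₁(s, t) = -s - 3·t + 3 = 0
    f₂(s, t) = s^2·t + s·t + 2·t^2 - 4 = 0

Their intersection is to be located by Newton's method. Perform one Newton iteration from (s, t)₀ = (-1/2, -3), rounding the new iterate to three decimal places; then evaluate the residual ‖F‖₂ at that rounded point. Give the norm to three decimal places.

138.978

At (-1/2, -3): F = (12.500, 14.750).
Jacobian J = [[-1, -3], [2·s·t + t, s^2 + s + 4·t]].
At the point, J = [[-1.000, -3.000], [0.000, -12.250]] (det J = 12.250).
Solving J·Δ = −F gives Δ = (8.888, 1.204).
Then the next iterate is (s, t)₁ = (8.388, -1.796).
Re-evaluating at (8.388, -1.796): F = (0.000, -138.97756), so ‖F‖₂ = 138.978.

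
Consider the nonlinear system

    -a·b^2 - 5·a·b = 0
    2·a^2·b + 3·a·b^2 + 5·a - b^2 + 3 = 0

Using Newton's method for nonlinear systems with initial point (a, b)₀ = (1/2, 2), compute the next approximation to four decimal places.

(0.1513, 1.5294)

At (1/2, 2): F = (-7.0000, 8.5000).
Jacobian J = [[-b^2 - 5·b, -2·a·b - 5·a], [4·a·b + 3·b^2 + 5, 2·a^2 + 6·a·b - 2·b]].
At the point, J = [[-14.0000, -4.5000], [21.0000, 2.5000]] (det J = 59.5000).
Solving J·Δ = −F gives Δ = (-0.3487, -0.4706).
Then the next iterate is (a, b)₁ = (0.1513, 1.5294).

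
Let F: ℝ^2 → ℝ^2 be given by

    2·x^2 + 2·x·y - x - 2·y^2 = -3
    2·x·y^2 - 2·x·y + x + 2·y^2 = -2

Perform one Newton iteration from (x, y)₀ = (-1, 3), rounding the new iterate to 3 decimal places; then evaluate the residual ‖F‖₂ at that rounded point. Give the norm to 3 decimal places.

3.998

At (-1, 3): F = (-18.000, 7.000).
Jacobian J = [[4·x + 2·y - 1, 2·x - 4·y], [2·y^2 - 2·y + 1, 4·x·y - 2·x + 4·y]].
At the point, J = [[1.000, -14.000], [13.000, 2.000]] (det J = 184.000).
Solving J·Δ = −F gives Δ = (-0.337, -1.310).
Then the next iterate is (x, y)₁ = (-1.337, 1.690).
Re-evaluating at (-1.337, 1.690): F = (-2.31912, 3.25705), so ‖F‖₂ = 3.998.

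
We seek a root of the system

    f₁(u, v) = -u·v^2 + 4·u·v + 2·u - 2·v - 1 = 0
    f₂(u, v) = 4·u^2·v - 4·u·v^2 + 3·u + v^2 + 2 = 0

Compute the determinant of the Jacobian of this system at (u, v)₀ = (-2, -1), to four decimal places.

216.0000

J = [[-v^2 + 4·v + 2, -2·u·v + 4·u - 2], [8·u·v - 4·v^2 + 3, 4·u^2 - 8·u·v + 2·v]].
At the point, J = [[-3.0000, -14.0000], [15.0000, -2.0000]].
det J = 216.0000.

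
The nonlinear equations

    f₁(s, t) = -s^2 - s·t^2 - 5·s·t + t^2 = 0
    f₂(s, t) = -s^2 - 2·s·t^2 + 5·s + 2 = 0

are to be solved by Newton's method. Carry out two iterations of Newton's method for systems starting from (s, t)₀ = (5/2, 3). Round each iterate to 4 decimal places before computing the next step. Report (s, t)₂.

(0.3724, 2.5419)

At (5/2, 3): F = (-57.2500, -36.7500).
Jacobian J = [[-2·s - t^2 - 5·t, -2·s·t - 5·s + 2·t], [-2·s - 2·t^2 + 5, -4·s·t]].
At the point, J = [[-29.0000, -21.5000], [-18.0000, -30.0000]] (det J = 483.0000).
Solving J·Δ = −F gives Δ = (-1.9200, -0.0730).
Then the next iterate is (s, t)₁ = (0.5800, 2.9270).
Round to (0.5800, 2.9270) and repeat: F = (-5.226422, -5.374502), J = [[-24.362329, -0.441320], [-13.294658, -6.790640]].
Δ = (-0.2076, -0.3851), so (s, t)₂ = (0.3724, 2.5419).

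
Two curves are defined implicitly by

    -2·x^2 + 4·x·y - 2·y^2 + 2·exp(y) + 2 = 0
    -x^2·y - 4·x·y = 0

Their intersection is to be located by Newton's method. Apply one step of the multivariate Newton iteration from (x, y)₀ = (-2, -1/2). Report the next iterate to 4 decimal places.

At (-2, -1/2): F = (-1.286939, -2.0000).
Jacobian J = [[-4·x + 4·y, 4·x - 4·y + 2·exp(y)], [-2·x·y - 4·y, -x^2 - 4·x]].
At the point, J = [[6.0000, -4.786939], [0.0000, 4.0000]] (det J = 24.0000).
Solving J·Δ = −F gives Δ = (0.6134, 0.5000).
Then the next iterate is (x, y)₁ = (-1.3866, 0.0000).

(-1.3866, 0.0000)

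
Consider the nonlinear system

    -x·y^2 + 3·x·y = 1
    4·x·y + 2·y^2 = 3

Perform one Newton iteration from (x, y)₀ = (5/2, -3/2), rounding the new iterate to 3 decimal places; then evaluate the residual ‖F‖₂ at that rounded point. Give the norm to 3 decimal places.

3.793

At (5/2, -3/2): F = (-17.875, -13.500).
Jacobian J = [[-y^2 + 3·y, -2·x·y + 3·x], [4·y, 4·x + 4·y]].
At the point, J = [[-6.750, 15.000], [-6.000, 4.000]] (det J = 63.000).
Solving J·Δ = −F gives Δ = (-2.079, 0.256).
Then the next iterate is (x, y)₁ = (0.421, -1.244).
Re-evaluating at (0.421, -1.244): F = (-3.22268, -1.99982), so ‖F‖₂ = 3.793.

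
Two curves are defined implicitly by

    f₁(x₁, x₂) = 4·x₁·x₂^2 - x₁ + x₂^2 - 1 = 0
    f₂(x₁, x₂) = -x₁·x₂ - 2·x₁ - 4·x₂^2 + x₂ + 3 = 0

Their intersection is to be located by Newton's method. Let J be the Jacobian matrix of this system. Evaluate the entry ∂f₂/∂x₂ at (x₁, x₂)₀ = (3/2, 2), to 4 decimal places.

-16.5000

∂f₂/∂x₂ = -x₁ - 8·x₂ + 1.
At (3/2, 2) this is -16.5000.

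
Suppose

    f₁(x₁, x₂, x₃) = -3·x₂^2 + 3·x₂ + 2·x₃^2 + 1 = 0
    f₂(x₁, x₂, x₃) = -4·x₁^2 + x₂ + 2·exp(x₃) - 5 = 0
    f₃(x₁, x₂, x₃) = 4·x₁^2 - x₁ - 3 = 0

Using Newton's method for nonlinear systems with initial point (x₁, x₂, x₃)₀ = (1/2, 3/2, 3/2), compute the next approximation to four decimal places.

At (1/2, 3/2, 3/2): F = (3.2500, 4.463378, -2.5000).
Jacobian J = [[0, -6·x₂ + 3, 4·x₃], [-8·x₁, 1, 2·exp(x₃)], [8·x₁ - 1, 0, 0]].
At the point, J = [[0.0000, -6.0000, 6.0000], [-4.0000, 1.0000, 8.963378], [3.0000, 0.0000, 0.0000]] (det J = -179.340807).
Solving J·Δ = −F gives Δ = (0.8333, 0.3739, -0.1678).
Then the next iterate is (x₁, x₂, x₃)₁ = (1.3333, 1.8739, 1.3322).

(1.3333, 1.8739, 1.3322)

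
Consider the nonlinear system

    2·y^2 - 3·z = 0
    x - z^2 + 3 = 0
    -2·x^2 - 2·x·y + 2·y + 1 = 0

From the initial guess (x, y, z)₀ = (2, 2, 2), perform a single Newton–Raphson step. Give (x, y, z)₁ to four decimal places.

(1.1231, 1.7615, 2.0308)

At (2, 2, 2): F = (2.0000, 1.0000, -11.0000).
Jacobian J = [[0, 4·y, -3], [1, 0, -2·z], [-4·x - 2·y, -2·x + 2, 0]].
At the point, J = [[0.0000, 8.0000, -3.0000], [1.0000, 0.0000, -4.0000], [-12.0000, -2.0000, 0.0000]] (det J = 390.0000).
Solving J·Δ = −F gives Δ = (-0.8769, -0.2385, 0.0308).
Then the next iterate is (x, y, z)₁ = (1.1231, 1.7615, 2.0308).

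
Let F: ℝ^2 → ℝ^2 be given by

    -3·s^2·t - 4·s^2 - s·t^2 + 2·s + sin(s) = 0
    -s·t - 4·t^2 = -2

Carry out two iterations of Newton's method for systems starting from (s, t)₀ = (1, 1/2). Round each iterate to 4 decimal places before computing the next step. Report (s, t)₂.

(0.4656, 0.6511)

At (1, 1/2): F = (-2.908529, 0.5000).
Jacobian J = [[-6·s·t - 8·s - t^2 + cos(s) + 2, -3·s^2 - 2·s·t], [-t, -s - 8·t]].
At the point, J = [[-8.709698, -4.0000], [-0.5000, -5.0000]] (det J = 41.548488).
Solving J·Δ = −F gives Δ = (-0.3982, 0.1398).
Then the next iterate is (s, t)₁ = (0.6018, 0.6398).
Round to (0.6018, 0.6398) and repeat: F = (-0.620405, -0.022408), J = [[-4.709616, -1.856553], [-0.6398, -5.7202]].
Δ = (-0.1362, 0.0113), so (s, t)₂ = (0.4656, 0.6511).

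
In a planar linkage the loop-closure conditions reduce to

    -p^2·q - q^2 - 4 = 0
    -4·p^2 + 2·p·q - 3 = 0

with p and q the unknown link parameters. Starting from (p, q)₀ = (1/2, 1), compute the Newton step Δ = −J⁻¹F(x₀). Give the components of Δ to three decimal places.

At (1/2, 1): F = (-5.250, -3.000).
Jacobian J = [[-2·p·q, -p^2 - 2·q], [-8·p + 2·q, 2·p]].
At the point, J = [[-1.000, -2.250], [-2.000, 1.000]] (det J = -5.500).
Solving J·Δ = −F gives Δ = (-2.182, -1.364).

(-2.182, -1.364)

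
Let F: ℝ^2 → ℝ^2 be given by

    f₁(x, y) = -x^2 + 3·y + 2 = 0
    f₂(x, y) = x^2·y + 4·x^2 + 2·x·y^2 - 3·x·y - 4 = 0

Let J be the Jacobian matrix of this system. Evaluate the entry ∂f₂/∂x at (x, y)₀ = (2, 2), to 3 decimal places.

∂f₂/∂x = 2·x·y + 8·x + 2·y^2 - 3·y.
At (2, 2) this is 26.000.

26.000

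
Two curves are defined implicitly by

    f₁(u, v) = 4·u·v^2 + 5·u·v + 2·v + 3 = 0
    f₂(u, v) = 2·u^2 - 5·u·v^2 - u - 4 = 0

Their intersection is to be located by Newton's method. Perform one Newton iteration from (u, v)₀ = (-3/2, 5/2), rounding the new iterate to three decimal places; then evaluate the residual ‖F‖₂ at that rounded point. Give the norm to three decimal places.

11.480

At (-3/2, 5/2): F = (-48.250, 48.875).
Jacobian J = [[4·v^2 + 5·v, 8·u·v + 5·u + 2], [4·u - 5·v^2 - 1, -10·u·v]].
At the point, J = [[37.500, -35.500], [-38.250, 37.500]] (det J = 48.375).
Solving J·Δ = −F gives Δ = (1.536, 0.264).
Then the next iterate is (u, v)₁ = (0.036, 2.764).
Re-evaluating at (0.036, 2.764): F = (10.12564, -5.40855), so ‖F‖₂ = 11.480.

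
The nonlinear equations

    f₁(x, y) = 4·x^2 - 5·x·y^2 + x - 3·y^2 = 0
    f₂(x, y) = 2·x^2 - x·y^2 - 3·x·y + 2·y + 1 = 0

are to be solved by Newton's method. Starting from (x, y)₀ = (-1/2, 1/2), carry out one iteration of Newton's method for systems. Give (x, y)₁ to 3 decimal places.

(-0.331, -0.185)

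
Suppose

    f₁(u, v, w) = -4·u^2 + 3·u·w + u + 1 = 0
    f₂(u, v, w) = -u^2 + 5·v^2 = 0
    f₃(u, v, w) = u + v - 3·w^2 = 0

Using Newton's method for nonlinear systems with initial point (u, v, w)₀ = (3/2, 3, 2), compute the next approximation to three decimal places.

(1.315, 1.557, 1.239)

At (3/2, 3, 2): F = (2.500, 42.750, -7.500).
Jacobian J = [[-8·u + 3·w + 1, 0, 3·u], [-2·u, 10·v, 0], [1, 1, -6·w]].
At the point, J = [[-5.000, 0.000, 4.500], [-3.000, 30.000, 0.000], [1.000, 1.000, -12.000]] (det J = 1651.500).
Solving J·Δ = −F gives Δ = (-0.185, -1.443, -0.761).
Then the next iterate is (u, v, w)₁ = (1.315, 1.557, 1.239).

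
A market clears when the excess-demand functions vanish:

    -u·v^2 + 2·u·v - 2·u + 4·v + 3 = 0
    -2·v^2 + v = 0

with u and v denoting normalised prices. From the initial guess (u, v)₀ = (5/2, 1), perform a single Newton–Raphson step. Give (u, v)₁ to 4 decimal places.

(5.6667, 0.6667)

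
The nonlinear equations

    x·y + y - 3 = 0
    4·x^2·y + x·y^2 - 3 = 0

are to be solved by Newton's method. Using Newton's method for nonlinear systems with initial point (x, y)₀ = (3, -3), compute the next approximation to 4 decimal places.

(2.6667, 0.5000)

At (3, -3): F = (-15.0000, -84.0000).
Jacobian J = [[y, x + 1], [8·x·y + y^2, 4·x^2 + 2·x·y]].
At the point, J = [[-3.0000, 4.0000], [-63.0000, 18.0000]] (det J = 198.0000).
Solving J·Δ = −F gives Δ = (-0.3333, 3.5000).
Then the next iterate is (x, y)₁ = (2.6667, 0.5000).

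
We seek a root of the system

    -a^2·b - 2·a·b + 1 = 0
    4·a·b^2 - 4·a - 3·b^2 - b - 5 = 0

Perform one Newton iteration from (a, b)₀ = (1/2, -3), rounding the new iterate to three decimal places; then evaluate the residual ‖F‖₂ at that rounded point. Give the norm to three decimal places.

6.901

At (1/2, -3): F = (4.750, -13.000).
Jacobian J = [[-2·a·b - 2·b, -a^2 - 2·a], [4·b^2 - 4, 8·a·b - 6·b - 1]].
At the point, J = [[9.000, -1.250], [32.000, 5.000]] (det J = 85.000).
Solving J·Δ = −F gives Δ = (-0.088, 3.165).
Then the next iterate is (a, b)₁ = (0.412, 0.165).
Re-evaluating at (0.412, 0.165): F = (0.83603, -6.84981), so ‖F‖₂ = 6.901.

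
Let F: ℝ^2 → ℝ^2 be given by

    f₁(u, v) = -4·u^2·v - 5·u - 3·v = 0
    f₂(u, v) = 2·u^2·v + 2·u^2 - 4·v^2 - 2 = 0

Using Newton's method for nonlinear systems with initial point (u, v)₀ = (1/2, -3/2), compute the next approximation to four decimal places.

At (1/2, -3/2): F = (3.5000, -11.2500).
Jacobian J = [[-8·u·v - 5, -4·u^2 - 3], [4·u·v + 4·u, 2·u^2 - 8·v]].
At the point, J = [[1.0000, -4.0000], [-1.0000, 12.5000]] (det J = 8.5000).
Solving J·Δ = −F gives Δ = (0.1471, 0.9118).
Then the next iterate is (u, v)₁ = (0.6471, -0.5882).

(0.6471, -0.5882)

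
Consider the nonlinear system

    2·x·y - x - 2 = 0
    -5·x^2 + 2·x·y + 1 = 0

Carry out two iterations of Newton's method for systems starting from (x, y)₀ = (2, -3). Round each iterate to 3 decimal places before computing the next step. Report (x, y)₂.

At (2, -3): F = (-16.000, -31.000).
Jacobian J = [[2·y - 1, 2·x], [-10·x + 2·y, 2·x]].
At the point, J = [[-7.000, 4.000], [-26.000, 4.000]] (det J = 76.000).
Solving J·Δ = −F gives Δ = (-0.789, 2.618).
Then the next iterate is (x, y)₁ = (1.211, -0.382).
Round to (1.211, -0.382) and repeat: F = (-4.13620, -7.25781), J = [[-1.764, 2.422], [-12.874, 2.422]].
Δ = (-0.281, 1.503), so (x, y)₂ = (0.930, 1.121).

(0.930, 1.121)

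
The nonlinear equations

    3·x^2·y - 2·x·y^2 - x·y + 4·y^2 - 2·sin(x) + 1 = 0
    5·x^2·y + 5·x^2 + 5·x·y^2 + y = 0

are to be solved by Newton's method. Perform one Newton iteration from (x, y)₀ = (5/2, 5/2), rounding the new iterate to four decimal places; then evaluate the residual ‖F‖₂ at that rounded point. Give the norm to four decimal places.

At (5/2, 5/2): F = (34.178056, 190.0000).
Jacobian J = [[6·x·y - 2·y^2 - y - 2·cos(x), 3·x^2 - 4·x·y - x + 8·y], [10·x·y + 10·x + 5·y^2, 5·x^2 + 10·x·y + 1]].
At the point, J = [[24.102287, 11.2500], [118.7500, 94.7500]] (det J = 947.754215).
Solving J·Δ = −F gives Δ = (-1.1616, -0.5495).
Then the next iterate is (x, y)₁ = (1.3384, 1.9505).
Re-evaluating at (1.3384, 1.9505): F = (11.959142, 53.836249), so ‖F‖₂ = 55.1486.

55.1486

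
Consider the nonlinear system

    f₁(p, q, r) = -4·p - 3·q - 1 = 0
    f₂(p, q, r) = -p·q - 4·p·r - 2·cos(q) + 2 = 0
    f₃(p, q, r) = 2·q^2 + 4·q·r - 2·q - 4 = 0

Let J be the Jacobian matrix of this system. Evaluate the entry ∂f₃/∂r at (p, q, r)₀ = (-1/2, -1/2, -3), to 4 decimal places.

∂f₃/∂r = 4·q.
At (-1/2, -1/2, -3) this is -2.0000.

-2.0000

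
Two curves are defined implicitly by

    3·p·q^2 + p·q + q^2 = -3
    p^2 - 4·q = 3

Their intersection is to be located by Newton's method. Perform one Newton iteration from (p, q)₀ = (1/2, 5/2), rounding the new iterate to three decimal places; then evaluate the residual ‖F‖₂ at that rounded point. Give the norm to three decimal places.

3.561

At (1/2, 5/2): F = (19.875, -12.750).
Jacobian J = [[3·q^2 + q, 6·p·q + p + 2·q], [2·p, -4]].
At the point, J = [[21.250, 13.000], [1.000, -4.000]] (det J = -98.000).
Solving J·Δ = −F gives Δ = (0.880, -2.967).
Then the next iterate is (p, q)₁ = (1.380, -0.467).
Re-evaluating at (1.380, -0.467): F = (3.47652, 0.77240), so ‖F‖₂ = 3.561.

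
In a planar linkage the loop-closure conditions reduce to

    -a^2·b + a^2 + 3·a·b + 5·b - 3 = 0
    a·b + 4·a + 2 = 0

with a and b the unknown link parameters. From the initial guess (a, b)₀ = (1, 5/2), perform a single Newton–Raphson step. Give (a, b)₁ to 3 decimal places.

(-0.073, 0.976)

At (1, 5/2): F = (15.500, 8.500).
Jacobian J = [[-2·a·b + 2·a + 3·b, -a^2 + 3·a + 5], [b + 4, a]].
At the point, J = [[4.500, 7.000], [6.500, 1.000]] (det J = -41.000).
Solving J·Δ = −F gives Δ = (-1.073, -1.524).
Then the next iterate is (a, b)₁ = (-0.073, 0.976).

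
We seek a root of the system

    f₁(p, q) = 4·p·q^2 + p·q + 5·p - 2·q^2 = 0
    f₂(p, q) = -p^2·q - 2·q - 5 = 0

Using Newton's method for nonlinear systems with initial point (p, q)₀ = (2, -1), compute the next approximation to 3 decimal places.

(-7.250, -7.000)

At (2, -1): F = (14.000, 1.000).
Jacobian J = [[4·q^2 + q + 5, 8·p·q + p - 4·q], [-2·p·q, -p^2 - 2]].
At the point, J = [[8.000, -10.000], [4.000, -6.000]] (det J = -8.000).
Solving J·Δ = −F gives Δ = (-9.250, -6.000).
Then the next iterate is (p, q)₁ = (-7.250, -7.000).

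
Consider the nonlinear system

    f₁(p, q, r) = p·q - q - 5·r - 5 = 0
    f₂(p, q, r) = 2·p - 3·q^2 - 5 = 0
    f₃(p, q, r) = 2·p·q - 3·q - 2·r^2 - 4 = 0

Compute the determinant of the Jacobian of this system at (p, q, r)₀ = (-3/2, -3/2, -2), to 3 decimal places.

-143.000

J = [[q, p - 1, -5], [2, -6·q, 0], [2·q, 2·p - 3, -4·r]].
At the point, J = [[-1.500, -2.500, -5.000], [2.000, 9.000, 0.000], [-3.000, -6.000, 8.000]].
det J = -143.000.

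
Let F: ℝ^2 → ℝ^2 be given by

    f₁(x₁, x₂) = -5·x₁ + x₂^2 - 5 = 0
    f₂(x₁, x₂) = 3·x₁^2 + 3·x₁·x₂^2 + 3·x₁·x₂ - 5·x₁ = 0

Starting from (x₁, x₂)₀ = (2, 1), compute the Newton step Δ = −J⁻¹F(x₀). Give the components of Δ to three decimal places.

At (2, 1): F = (-14.000, 14.000).
Jacobian J = [[-5, 2·x₂], [6·x₁ + 3·x₂^2 + 3·x₂ - 5, 6·x₁·x₂ + 3·x₁]].
At the point, J = [[-5.000, 2.000], [13.000, 18.000]] (det J = -116.000).
Solving J·Δ = −F gives Δ = (-2.414, 0.966).

(-2.414, 0.966)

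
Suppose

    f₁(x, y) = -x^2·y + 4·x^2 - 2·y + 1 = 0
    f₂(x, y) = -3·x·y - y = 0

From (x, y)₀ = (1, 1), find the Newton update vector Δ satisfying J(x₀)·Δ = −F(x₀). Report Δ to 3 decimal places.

At (1, 1): F = (2.000, -4.000).
Jacobian J = [[-2·x·y + 8·x, -x^2 - 2], [-3·y, -3·x - 1]].
At the point, J = [[6.000, -3.000], [-3.000, -4.000]] (det J = -33.000).
Solving J·Δ = −F gives Δ = (-0.606, -0.545).

(-0.606, -0.545)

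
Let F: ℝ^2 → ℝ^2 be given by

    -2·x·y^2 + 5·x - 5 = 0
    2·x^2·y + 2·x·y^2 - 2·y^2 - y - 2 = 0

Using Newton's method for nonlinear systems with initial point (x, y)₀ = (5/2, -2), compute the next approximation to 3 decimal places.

At (5/2, -2): F = (-12.500, -13.000).
Jacobian J = [[-2·y^2 + 5, -4·x·y], [4·x·y + 2·y^2, 2·x^2 + 4·x·y - 4·y - 1]].
At the point, J = [[-3.000, 20.000], [-12.000, -0.500]] (det J = 241.500).
Solving J·Δ = −F gives Δ = (-1.102, 0.460).
Then the next iterate is (x, y)₁ = (1.398, -1.540).

(1.398, -1.540)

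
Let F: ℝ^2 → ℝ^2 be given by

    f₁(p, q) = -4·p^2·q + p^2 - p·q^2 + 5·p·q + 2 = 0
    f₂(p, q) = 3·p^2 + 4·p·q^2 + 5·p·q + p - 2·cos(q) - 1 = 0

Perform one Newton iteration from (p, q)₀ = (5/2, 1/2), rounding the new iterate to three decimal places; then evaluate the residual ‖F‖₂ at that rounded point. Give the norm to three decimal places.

At (5/2, 1/2): F = (1.375, 27.24483).
Jacobian J = [[-8·p·q + 2·p - q^2 + 5·q, -4·p^2 - 2·p·q + 5·p], [6·p + 4·q^2 + 5·q + 1, 8·p·q + 5·p + 2·sin(q)]].
At the point, J = [[-2.750, -15.000], [19.500, 23.45885]] (det J = 227.98816).
Solving J·Δ = −F gives Δ = (-1.934, 0.446).
Then the next iterate is (p, q)₁ = (0.566, 0.946).
Re-evaluating at (0.566, 0.946): F = (3.27879, 4.06047), so ‖F‖₂ = 5.219.

5.219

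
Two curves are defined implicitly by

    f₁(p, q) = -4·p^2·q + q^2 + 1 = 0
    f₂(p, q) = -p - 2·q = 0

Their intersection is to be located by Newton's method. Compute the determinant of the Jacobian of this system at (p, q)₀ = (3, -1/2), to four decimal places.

-61.0000

J = [[-8·p·q, -4·p^2 + 2·q], [-1, -2]].
At the point, J = [[12.0000, -37.0000], [-1.0000, -2.0000]].
det J = -61.0000.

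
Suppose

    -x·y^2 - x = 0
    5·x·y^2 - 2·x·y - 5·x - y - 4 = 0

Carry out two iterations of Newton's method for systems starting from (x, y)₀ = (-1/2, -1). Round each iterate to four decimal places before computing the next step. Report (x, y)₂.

(-0.4639, 2.3789)

At (-1/2, -1): F = (1.0000, -4.0000).
Jacobian J = [[-y^2 - 1, -2·x·y], [5·y^2 - 2·y - 5, 10·x·y - 2·x - 1]].
At the point, J = [[-2.0000, -1.0000], [2.0000, 5.0000]] (det J = -8.0000).
Solving J·Δ = −F gives Δ = (0.1250, 0.7500).
Then the next iterate is (x, y)₁ = (-0.3750, -0.2500).
Round to (-0.3750, -0.2500) and repeat: F = (0.398438, -2.179688), J = [[-1.0625, -0.1875], [-4.1875, 0.6875]].
Δ = (-0.0889, 2.6289), so (x, y)₂ = (-0.4639, 2.3789).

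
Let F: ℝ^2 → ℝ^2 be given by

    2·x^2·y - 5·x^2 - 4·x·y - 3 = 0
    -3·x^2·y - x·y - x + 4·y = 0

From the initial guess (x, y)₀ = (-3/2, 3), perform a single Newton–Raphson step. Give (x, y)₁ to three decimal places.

(-1.491, 1.370)

At (-3/2, 3): F = (17.250, -2.250).
Jacobian J = [[4·x·y - 10·x - 4·y, 2·x^2 - 4·x], [-6·x·y - y - 1, -3·x^2 - x + 4]].
At the point, J = [[-15.000, 10.500], [23.000, -1.250]] (det J = -222.750).
Solving J·Δ = −F gives Δ = (0.009, -1.630).
Then the next iterate is (x, y)₁ = (-1.491, 1.370).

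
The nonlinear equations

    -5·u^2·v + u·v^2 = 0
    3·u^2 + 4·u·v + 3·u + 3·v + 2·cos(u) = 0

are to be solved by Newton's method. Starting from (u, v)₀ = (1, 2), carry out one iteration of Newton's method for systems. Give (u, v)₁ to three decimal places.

(0.784, -0.538)

At (1, 2): F = (-6.000, 21.08060).
Jacobian J = [[-10·u·v + v^2, -5·u^2 + 2·u·v], [6·u + 4·v - 2·sin(u) + 3, 4·u + 3]].
At the point, J = [[-16.000, -1.000], [15.31706, 7.000]] (det J = -96.68294).
Solving J·Δ = −F gives Δ = (-0.216, -2.538).
Then the next iterate is (u, v)₁ = (0.784, -0.538).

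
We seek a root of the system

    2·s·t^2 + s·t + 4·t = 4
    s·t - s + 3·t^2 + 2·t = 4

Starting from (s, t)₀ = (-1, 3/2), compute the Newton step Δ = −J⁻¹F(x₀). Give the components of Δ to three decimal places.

At (-1, 3/2): F = (-4.000, 5.250).
Jacobian J = [[2·t^2 + t, 4·s·t + s + 4], [t - 1, s + 6·t + 2]].
At the point, J = [[6.000, -3.000], [0.500, 10.000]] (det J = 61.500).
Solving J·Δ = −F gives Δ = (0.394, -0.545).

(0.394, -0.545)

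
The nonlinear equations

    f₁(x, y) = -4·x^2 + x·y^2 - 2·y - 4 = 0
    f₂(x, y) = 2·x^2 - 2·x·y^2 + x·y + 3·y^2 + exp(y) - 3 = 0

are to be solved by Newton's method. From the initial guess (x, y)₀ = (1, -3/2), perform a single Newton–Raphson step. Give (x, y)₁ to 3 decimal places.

At (1, -3/2): F = (-2.750, -0.02687).
Jacobian J = [[-8·x + y^2, 2·x·y - 2], [4·x - 2·y^2 + y, -4·x·y + x + 6·y + exp(y)]].
At the point, J = [[-5.750, -5.000], [-2.000, -1.77687]] (det J = 0.21700).
Solving J·Δ = −F gives Δ = (-21.899, 24.633).
Then the next iterate is (x, y)₁ = (-20.899, 23.133).

(-20.899, 23.133)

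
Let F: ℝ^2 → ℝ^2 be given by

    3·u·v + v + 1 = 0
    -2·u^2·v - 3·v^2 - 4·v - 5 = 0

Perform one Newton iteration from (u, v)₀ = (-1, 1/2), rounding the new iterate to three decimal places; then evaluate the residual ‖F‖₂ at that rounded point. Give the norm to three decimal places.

At (-1, 1/2): F = (0.000, -8.750).
Jacobian J = [[3·v, 3·u + 1], [-4·u·v, -2·u^2 - 6·v - 4]].
At the point, J = [[1.500, -2.000], [2.000, -9.000]] (det J = -9.500).
Solving J·Δ = −F gives Δ = (-1.842, -1.382).
Then the next iterate is (u, v)₁ = (-2.842, -0.882).
Re-evaluating at (-2.842, -0.882): F = (7.63793, 10.44199), so ‖F‖₂ = 12.937.

12.937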